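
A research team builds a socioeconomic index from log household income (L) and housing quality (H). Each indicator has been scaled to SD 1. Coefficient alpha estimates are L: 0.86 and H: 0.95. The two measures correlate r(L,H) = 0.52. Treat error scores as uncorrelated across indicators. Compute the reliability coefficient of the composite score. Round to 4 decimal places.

Var(L+H) = 2 + 2·[0.52] = 2 + 1.04 = 3.04.
With uncorrelated errors the cross-covariances are all true-score covariance, so they carry over unchanged; only the diagonal terms shrink to ρᵢσᵢ².
True-score variance = [0.86 + 0.95] + 1.04 = 1.81 + 1.04 = 2.85.
Reliability = 2.85 / 3.04 = 0.9375.

0.9375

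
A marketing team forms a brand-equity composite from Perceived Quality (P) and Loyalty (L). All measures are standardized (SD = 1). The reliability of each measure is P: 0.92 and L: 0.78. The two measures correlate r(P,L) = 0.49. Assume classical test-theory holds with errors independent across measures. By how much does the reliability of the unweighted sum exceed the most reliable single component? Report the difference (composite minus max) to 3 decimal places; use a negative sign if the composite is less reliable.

Var(sum) = 2 + 0.98 = 2.98; true-score variance = 1.7 + 0.98 = 2.68; composite reliability = 0.8993.
Max component reliability = 0.9200.
Difference = 0.8993 − 0.9200 = -0.021.

-0.021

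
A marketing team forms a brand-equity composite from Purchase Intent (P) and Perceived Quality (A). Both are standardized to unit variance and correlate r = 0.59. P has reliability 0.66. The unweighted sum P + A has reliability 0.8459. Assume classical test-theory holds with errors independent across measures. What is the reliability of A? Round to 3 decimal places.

Var(P+A) = 2 + 2·0.59 = 3.180.
True-score variance = ρ_P + ρ_A + 2·0.59, so 0.8459 = (0.66 + ρ_A + 1.18) / 3.180.
ρ_A = 0.8459·3.180 − 0.66 − 1.18 = 0.850.

0.850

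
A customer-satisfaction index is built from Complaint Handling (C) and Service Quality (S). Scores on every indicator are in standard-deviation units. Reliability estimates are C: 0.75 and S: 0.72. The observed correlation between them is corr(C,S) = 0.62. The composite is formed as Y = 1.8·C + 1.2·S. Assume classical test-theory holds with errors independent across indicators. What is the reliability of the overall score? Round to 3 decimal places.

0.835

Var(Y) = 1.8² + 1.2² + 2·[2.16·0.62] = 4.68 + 2.6784 = 7.3584.
Because errors are independent across components, Cov(Tᵢ,Tⱼ) = Cov(Xᵢ,Xⱼ); the off-diagonal part of the true-score variance is the same as above.
True-score variance = [1.8²·0.75 + 1.2²·0.72] + 2.6784 = 3.4668 + 2.6784 = 6.1452.
Reliability = 6.1452 / 7.3584 = 0.835.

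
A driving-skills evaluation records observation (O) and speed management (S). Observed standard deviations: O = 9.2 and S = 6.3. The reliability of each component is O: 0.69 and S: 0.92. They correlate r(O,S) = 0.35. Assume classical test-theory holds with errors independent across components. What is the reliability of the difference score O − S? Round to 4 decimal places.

Var(O−S) = 9.2² + 6.3² − 2·9.2·6.3·0.35 = 124.33 − 40.572 = 83.758.
With uncorrelated errors the cross-covariances are all true-score covariance, so they carry over unchanged; only the diagonal terms shrink to ρᵢσᵢ².
True-score variance = [9.2²·0.69 + 6.3²·0.92] − 40.572 = 94.9164 − 40.572 = 54.3444.
Reliability = 54.3444 / 83.758 = 0.6488.

0.6488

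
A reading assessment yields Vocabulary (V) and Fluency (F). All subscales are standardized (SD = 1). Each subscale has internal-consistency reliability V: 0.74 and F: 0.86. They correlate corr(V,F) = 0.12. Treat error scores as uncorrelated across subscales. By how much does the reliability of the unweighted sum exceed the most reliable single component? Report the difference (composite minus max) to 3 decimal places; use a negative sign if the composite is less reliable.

Var(sum) = 2 + 0.24 = 2.24; true-score variance = 1.6 + 0.24 = 1.84; composite reliability = 0.8214.
Max component reliability = 0.8600.
Difference = 0.8214 − 0.8600 = -0.039.

-0.039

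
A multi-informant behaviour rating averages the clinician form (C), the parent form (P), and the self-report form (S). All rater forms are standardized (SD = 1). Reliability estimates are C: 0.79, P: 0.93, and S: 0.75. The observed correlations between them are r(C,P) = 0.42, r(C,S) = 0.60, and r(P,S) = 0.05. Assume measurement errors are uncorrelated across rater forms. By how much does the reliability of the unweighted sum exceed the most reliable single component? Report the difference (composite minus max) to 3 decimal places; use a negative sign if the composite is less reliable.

Var(sum) = 3 + 2.14 = 5.14; true-score variance = 2.47 + 2.14 = 4.61; composite reliability = 0.8969.
Max component reliability = 0.9300.
Difference = 0.8969 − 0.9300 = -0.033.

-0.033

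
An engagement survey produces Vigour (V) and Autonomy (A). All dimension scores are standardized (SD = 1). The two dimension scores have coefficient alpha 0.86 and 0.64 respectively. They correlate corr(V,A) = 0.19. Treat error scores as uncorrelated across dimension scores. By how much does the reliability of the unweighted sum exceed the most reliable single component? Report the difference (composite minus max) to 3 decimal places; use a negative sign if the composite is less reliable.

Var(sum) = 2 + 0.38 = 2.38; true-score variance = 1.5 + 0.38 = 1.88; composite reliability = 0.7899.
Max component reliability = 0.8600.
Difference = 0.7899 − 0.8600 = -0.070.

-0.070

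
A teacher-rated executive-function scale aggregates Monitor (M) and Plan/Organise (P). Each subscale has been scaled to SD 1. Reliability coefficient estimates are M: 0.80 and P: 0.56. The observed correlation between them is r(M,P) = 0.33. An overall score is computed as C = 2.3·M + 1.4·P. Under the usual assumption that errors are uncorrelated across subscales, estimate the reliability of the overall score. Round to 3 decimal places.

0.795

Var(C) = 2.3² + 1.4² + 2·[3.22·0.33] = 7.25 + 2.1252 = 9.3752.
Under uncorrelated errors the observed covariances equal the true-score covariances, so only the own-variance terms attenuate.
True-score variance = [2.3²·0.80 + 1.4²·0.56] + 2.1252 = 5.3296 + 2.1252 = 7.4548.
Reliability = 7.4548 / 9.3752 = 0.795.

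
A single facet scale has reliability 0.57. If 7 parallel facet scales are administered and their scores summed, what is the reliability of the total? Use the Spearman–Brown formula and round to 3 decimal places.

ρ_k = kρ / (1 + (k−1)ρ) = 7·0.57 / (1 + 6·0.57) = 3.990 / 4.420 = 0.903.

0.903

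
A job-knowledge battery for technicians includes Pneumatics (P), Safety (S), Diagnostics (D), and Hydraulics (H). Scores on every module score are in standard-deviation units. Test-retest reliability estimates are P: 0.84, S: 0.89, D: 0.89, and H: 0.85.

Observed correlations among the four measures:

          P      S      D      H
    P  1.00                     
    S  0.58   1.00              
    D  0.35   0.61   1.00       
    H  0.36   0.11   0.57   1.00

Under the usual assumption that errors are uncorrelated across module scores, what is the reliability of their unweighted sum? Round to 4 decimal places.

Var(P+S+D+H) = 4 + 2·[0.58 + 0.35 + 0.36 + 0.61 + 0.11 + 0.57] = 4 + 5.16 = 9.16.
Because errors are independent across components, Cov(Tᵢ,Tⱼ) = Cov(Xᵢ,Xⱼ); the off-diagonal part of the true-score variance is the same as above.
True-score variance = [0.84 + 0.89 + 0.89 + 0.85] + 5.16 = 3.47 + 5.16 = 8.63.
Reliability = 8.63 / 9.16 = 0.9421.

0.9421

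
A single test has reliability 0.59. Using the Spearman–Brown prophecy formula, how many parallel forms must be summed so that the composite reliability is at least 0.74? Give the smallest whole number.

k ≥ ρ*(1−ρ₁)/(ρ₁(1−ρ*)) = 0.74·0.41 / (0.59·0.26) = 1.978.
Smallest integer k = 2.

2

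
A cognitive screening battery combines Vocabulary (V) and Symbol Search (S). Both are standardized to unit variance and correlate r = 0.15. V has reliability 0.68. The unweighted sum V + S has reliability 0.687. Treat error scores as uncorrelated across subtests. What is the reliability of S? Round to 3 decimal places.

0.600

Var(V+S) = 2 + 2·0.15 = 2.300.
True-score variance = ρ_V + ρ_S + 2·0.15, so 0.687 = (0.68 + ρ_S + 0.30) / 2.300.
ρ_S = 0.687·2.300 − 0.68 − 0.30 = 0.600.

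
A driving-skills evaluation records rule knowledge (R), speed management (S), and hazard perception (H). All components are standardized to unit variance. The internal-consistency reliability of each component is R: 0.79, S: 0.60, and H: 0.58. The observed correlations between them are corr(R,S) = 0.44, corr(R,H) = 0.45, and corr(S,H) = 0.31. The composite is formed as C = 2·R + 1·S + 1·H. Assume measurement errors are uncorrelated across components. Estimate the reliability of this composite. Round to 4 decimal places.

0.8369

Var(C) = 2² + 1 + 1 + 2·[2·0.44 + 2·0.45 + 0.31] = 6 + 4.18 = 10.18.
With uncorrelated errors the cross-covariances are all true-score covariance, so they carry over unchanged; only the diagonal terms shrink to ρᵢσᵢ².
True-score variance = [2²·0.79 + 0.60 + 0.58] + 4.18 = 4.34 + 4.18 = 8.52.
Reliability = 8.52 / 10.18 = 0.8369.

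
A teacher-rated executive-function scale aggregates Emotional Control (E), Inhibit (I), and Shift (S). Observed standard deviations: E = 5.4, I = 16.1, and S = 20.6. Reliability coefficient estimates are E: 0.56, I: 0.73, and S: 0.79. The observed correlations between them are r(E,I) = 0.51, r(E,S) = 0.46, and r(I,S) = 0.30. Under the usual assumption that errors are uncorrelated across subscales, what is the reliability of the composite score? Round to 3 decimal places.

0.844

Var(E+I+S) = 5.4² + 16.1² + 20.6² + 2·[5.4·16.1·0.51 + 5.4·20.6·0.46 + 16.1·20.6·0.30] = 712.73 + 390.016 = 1102.75.
Under uncorrelated errors the observed covariances equal the true-score covariances, so only the own-variance terms attenuate.
True-score variance = [5.4²·0.56 + 16.1²·0.73 + 20.6²·0.79] + 390.016 = 540.797 + 390.016 = 930.813.
Reliability = 930.813 / 1102.75 = 0.844.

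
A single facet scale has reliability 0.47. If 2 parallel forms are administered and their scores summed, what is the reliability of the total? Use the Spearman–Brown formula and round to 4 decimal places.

ρ_k = kρ / (1 + (k−1)ρ) = 2·0.47 / (1 + 1·0.47) = 0.940 / 1.470 = 0.6395.

0.6395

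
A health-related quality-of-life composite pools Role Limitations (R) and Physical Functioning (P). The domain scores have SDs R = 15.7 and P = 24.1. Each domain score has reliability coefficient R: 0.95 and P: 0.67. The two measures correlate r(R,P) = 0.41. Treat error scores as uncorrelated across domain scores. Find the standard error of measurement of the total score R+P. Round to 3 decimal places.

14.283

Var(total) = 827.3 + 310.263 = 1137.56.
True-score variance = 623.308 + 310.263 = 933.572, so reliability = 0.8207.
Error variance = 1137.56 − 933.572 = 203.992; SEM = √203.992 = 14.283.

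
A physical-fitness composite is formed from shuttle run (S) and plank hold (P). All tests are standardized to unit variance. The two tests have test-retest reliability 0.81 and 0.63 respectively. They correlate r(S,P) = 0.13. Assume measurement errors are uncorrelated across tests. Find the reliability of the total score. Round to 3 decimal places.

0.752

Var(S+P) = 2 + 2·[0.13] = 2 + 0.26 = 2.26.
Because errors are independent across components, Cov(Tᵢ,Tⱼ) = Cov(Xᵢ,Xⱼ); the off-diagonal part of the true-score variance is the same as above.
True-score variance = [0.81 + 0.63] + 0.26 = 1.44 + 0.26 = 1.7.
Reliability = 1.7 / 2.26 = 0.752.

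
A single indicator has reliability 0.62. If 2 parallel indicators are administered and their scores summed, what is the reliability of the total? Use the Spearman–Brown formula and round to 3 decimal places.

ρ_k = kρ / (1 + (k−1)ρ) = 2·0.62 / (1 + 1·0.62) = 1.240 / 1.620 = 0.765.

0.765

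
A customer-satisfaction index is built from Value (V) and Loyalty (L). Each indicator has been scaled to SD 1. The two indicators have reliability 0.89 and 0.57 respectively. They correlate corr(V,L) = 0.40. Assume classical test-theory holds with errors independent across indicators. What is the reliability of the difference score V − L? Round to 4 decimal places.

Var(V−L) = 1 + 1 − 2·0.40 = 2 − 0.8 = 1.2.
With uncorrelated errors the cross-covariances are all true-score covariance, so they carry over unchanged; only the diagonal terms shrink to ρᵢσᵢ².
True-score variance = [0.89 + 0.57] − 0.8 = 1.46 − 0.8 = 0.66.
Reliability = 0.66 / 1.2 = 0.5500.

0.5500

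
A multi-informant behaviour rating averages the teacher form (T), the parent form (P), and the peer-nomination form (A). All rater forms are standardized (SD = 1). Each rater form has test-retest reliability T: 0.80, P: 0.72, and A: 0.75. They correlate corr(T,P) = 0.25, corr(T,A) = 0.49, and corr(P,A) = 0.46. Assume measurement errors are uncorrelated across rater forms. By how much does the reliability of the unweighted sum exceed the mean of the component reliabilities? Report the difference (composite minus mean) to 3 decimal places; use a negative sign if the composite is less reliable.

Var(sum) = 3 + 2.4 = 5.4; true-score variance = 2.27 + 2.4 = 4.67; composite reliability = 0.8648.
Mean component reliability = 0.7567.
Difference = 0.8648 − 0.7567 = 0.108.

0.108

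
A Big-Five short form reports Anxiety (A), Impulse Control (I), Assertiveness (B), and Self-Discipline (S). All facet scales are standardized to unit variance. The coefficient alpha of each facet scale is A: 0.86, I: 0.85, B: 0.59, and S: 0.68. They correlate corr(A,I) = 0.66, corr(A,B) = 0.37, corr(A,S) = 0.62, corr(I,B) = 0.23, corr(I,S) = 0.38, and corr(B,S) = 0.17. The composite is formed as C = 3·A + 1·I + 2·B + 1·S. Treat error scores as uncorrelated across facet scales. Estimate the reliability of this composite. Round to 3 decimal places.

0.886

Var(C) = 3² + 1 + 2² + 1 + 2·[3·0.66 + 6·0.37 + 3·0.62 + 2·0.23 + 0.38 + 2·0.17] = 15 + 14.48 = 29.48.
Because errors are independent across components, Cov(Tᵢ,Tⱼ) = Cov(Xᵢ,Xⱼ); the off-diagonal part of the true-score variance is the same as above.
True-score variance = [3²·0.86 + 0.85 + 2²·0.59 + 0.68] + 14.48 = 11.63 + 14.48 = 26.11.
Reliability = 26.11 / 29.48 = 0.886.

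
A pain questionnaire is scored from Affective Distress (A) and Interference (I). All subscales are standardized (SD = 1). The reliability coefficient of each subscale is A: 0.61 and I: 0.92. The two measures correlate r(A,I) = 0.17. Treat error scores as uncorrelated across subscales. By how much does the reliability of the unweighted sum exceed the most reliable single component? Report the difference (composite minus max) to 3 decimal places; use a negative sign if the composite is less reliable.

-0.121

Var(sum) = 2 + 0.34 = 2.34; true-score variance = 1.53 + 0.34 = 1.87; composite reliability = 0.7991.
Max component reliability = 0.9200.
Difference = 0.7991 − 0.9200 = -0.121.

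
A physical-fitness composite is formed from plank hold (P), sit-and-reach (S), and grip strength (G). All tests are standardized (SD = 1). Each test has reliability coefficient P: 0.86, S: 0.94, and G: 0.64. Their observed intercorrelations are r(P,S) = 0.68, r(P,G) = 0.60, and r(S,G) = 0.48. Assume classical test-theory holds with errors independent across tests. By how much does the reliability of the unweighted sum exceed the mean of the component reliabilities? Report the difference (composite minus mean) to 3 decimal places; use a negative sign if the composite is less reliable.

Var(sum) = 3 + 3.52 = 6.52; true-score variance = 2.44 + 3.52 = 5.96; composite reliability = 0.9141.
Mean component reliability = 0.8133.
Difference = 0.9141 − 0.8133 = 0.101.

0.101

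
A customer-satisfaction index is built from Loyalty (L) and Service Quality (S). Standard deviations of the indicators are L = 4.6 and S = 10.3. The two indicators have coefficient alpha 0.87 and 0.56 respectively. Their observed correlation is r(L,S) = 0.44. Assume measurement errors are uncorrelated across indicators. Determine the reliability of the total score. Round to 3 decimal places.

Var(L+S) = 4.6² + 10.3² + 2·[4.6·10.3·0.44] = 127.25 + 41.6944 = 168.944.
Under uncorrelated errors the observed covariances equal the true-score covariances, so only the own-variance terms attenuate.
True-score variance = [4.6²·0.87 + 10.3²·0.56] + 41.6944 = 77.8196 + 41.6944 = 119.514.
Reliability = 119.514 / 168.944 = 0.707.

0.707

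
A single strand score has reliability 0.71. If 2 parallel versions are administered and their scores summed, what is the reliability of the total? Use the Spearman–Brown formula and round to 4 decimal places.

0.8304

ρ_k = kρ / (1 + (k−1)ρ) = 2·0.71 / (1 + 1·0.71) = 1.420 / 1.710 = 0.8304.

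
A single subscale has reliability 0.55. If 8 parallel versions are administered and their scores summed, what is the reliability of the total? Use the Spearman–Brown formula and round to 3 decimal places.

0.907

ρ_k = kρ / (1 + (k−1)ρ) = 8·0.55 / (1 + 7·0.55) = 4.400 / 4.850 = 0.907.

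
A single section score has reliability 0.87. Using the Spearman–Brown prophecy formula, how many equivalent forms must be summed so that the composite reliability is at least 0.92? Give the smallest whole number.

k ≥ ρ*(1−ρ₁)/(ρ₁(1−ρ*)) = 0.92·0.13 / (0.87·0.08) = 1.718.
Smallest integer k = 2.

2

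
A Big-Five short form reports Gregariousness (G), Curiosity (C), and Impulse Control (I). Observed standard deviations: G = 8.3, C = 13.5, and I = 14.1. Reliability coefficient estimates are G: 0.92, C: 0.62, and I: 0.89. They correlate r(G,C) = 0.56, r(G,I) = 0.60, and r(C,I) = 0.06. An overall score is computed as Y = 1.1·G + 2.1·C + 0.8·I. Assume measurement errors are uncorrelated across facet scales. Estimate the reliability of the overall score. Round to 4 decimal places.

0.7776

Var(Y) = 1.1²·8.3² + 2.1²·13.5² + 0.8²·14.1² + 2·[2.31·8.3·13.5·0.56 + 0.88·8.3·14.1·0.60 + 1.68·13.5·14.1·0.06] = 1014.32 + 451.854 = 1466.17.
Under uncorrelated errors the observed covariances equal the true-score covariances, so only the own-variance terms attenuate.
True-score variance = [1.1²·8.3²·0.92 + 2.1²·13.5²·0.62 + 0.8²·14.1²·0.89] + 451.854 = 688.238 + 451.854 = 1140.09.
Reliability = 1140.09 / 1466.17 = 0.7776.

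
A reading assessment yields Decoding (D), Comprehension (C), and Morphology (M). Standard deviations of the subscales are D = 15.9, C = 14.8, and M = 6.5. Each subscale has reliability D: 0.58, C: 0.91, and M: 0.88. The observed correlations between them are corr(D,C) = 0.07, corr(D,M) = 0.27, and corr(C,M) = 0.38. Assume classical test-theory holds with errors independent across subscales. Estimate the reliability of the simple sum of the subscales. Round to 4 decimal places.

Var(D+C+M) = 15.9² + 14.8² + 6.5² + 2·[15.9·14.8·0.07 + 15.9·6.5·0.27 + 14.8·6.5·0.38] = 514.1 + 161.866 = 675.966.
Under uncorrelated errors the observed covariances equal the true-score covariances, so only the own-variance terms attenuate.
True-score variance = [15.9²·0.58 + 14.8²·0.91 + 6.5²·0.88] + 161.866 = 383.136 + 161.866 = 545.002.
Reliability = 545.002 / 675.966 = 0.8063.

0.8063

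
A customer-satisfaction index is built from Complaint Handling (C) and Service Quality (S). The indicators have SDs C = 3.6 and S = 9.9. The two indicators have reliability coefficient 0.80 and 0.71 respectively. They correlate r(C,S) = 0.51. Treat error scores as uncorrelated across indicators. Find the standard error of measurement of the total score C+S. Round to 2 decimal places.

5.57

Var(total) = 110.97 + 36.3528 = 147.323.
True-score variance = 79.9551 + 36.3528 = 116.308, so reliability = 0.7895.
Error variance = 147.323 − 116.308 = 31.0149; SEM = √31.0149 = 5.57.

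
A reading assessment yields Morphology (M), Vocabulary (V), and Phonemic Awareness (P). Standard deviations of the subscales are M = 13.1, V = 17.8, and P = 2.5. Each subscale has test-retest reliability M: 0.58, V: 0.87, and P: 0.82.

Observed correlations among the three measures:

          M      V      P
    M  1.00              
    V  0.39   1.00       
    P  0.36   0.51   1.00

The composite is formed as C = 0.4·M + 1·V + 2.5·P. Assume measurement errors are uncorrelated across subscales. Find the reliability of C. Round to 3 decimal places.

Var(C) = 0.4²·13.1² + 17.8² + 2.5²·2.5² + 2·[0.4·13.1·17.8·0.39 + 13.1·2.5·0.36 + 2.5·17.8·2.5·0.51] = 383.36 + 209.807 = 593.167.
With uncorrelated errors the cross-covariances are all true-score covariance, so they carry over unchanged; only the diagonal terms shrink to ρᵢσᵢ².
True-score variance = [0.4²·13.1²·0.58 + 17.8²·0.87 + 2.5²·2.5²·0.82] + 209.807 = 323.607 + 209.807 = 533.415.
Reliability = 533.415 / 593.167 = 0.899.

0.899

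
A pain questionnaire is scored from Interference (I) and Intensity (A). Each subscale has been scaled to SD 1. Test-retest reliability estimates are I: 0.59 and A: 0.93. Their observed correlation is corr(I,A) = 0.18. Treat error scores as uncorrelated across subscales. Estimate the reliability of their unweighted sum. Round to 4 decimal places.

Var(I+A) = 2 + 2·[0.18] = 2 + 0.36 = 2.36.
Under uncorrelated errors the observed covariances equal the true-score covariances, so only the own-variance terms attenuate.
True-score variance = [0.59 + 0.93] + 0.36 = 1.52 + 0.36 = 1.88.
Reliability = 1.88 / 2.36 = 0.7966.

0.7966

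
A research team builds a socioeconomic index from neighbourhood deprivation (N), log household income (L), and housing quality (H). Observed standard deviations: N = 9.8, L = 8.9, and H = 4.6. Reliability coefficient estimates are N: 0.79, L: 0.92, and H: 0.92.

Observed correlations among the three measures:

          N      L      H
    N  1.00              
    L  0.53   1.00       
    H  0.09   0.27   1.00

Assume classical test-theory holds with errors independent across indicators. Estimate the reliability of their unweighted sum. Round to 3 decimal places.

0.912

Var(N+L+H) = 9.8² + 8.9² + 4.6² + 2·[9.8·8.9·0.53 + 9.8·4.6·0.09 + 8.9·4.6·0.27] = 196.41 + 122.675 = 319.085.
Under uncorrelated errors the observed covariances equal the true-score covariances, so only the own-variance terms attenuate.
True-score variance = [9.8²·0.79 + 8.9²·0.92 + 4.6²·0.92] + 122.675 = 168.212 + 122.675 = 290.887.
Reliability = 290.887 / 319.085 = 0.912.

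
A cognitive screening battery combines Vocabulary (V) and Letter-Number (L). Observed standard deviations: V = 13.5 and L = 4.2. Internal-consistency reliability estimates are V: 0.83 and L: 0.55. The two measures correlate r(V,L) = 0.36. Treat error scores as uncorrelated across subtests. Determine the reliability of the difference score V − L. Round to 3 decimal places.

Var(V−L) = 13.5² + 4.2² − 2·13.5·4.2·0.36 = 199.89 − 40.824 = 159.066.
With uncorrelated errors the cross-covariances are all true-score covariance, so they carry over unchanged; only the diagonal terms shrink to ρᵢσᵢ².
True-score variance = [13.5²·0.83 + 4.2²·0.55] − 40.824 = 160.969 − 40.824 = 120.145.
Reliability = 120.145 / 159.066 = 0.755.

0.755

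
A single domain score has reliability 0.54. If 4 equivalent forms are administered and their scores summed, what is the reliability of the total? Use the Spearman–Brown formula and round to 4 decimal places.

0.8244

ρ_k = kρ / (1 + (k−1)ρ) = 4·0.54 / (1 + 3·0.54) = 2.160 / 2.620 = 0.8244.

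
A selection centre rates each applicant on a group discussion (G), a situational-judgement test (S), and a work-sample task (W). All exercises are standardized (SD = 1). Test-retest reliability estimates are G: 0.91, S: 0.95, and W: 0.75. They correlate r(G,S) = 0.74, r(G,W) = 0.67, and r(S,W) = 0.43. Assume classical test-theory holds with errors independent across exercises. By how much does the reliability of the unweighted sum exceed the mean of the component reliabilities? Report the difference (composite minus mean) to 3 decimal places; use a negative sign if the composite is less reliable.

0.072

Var(sum) = 3 + 3.68 = 6.68; true-score variance = 2.61 + 3.68 = 6.29; composite reliability = 0.9416.
Mean component reliability = 0.8700.
Difference = 0.9416 − 0.8700 = 0.072.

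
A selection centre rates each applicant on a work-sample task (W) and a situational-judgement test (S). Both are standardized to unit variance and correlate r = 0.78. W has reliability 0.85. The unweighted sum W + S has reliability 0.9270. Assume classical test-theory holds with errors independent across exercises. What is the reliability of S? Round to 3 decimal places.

Var(W+S) = 2 + 2·0.78 = 3.560.
True-score variance = ρ_W + ρ_S + 2·0.78, so 0.9270 = (0.85 + ρ_S + 1.56) / 3.560.
ρ_S = 0.9270·3.560 − 0.85 − 1.56 = 0.890.

0.890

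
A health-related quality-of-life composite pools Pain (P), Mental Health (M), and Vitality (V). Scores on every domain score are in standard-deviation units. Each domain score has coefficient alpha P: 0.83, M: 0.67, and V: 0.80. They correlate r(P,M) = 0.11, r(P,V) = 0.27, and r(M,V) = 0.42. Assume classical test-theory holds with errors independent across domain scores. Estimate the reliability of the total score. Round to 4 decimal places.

0.8478

Var(P+M+V) = 3 + 2·[0.11 + 0.27 + 0.42] = 3 + 1.6 = 4.6.
With uncorrelated errors the cross-covariances are all true-score covariance, so they carry over unchanged; only the diagonal terms shrink to ρᵢσᵢ².
True-score variance = [0.83 + 0.67 + 0.80] + 1.6 = 2.3 + 1.6 = 3.9.
Reliability = 3.9 / 4.6 = 0.8478.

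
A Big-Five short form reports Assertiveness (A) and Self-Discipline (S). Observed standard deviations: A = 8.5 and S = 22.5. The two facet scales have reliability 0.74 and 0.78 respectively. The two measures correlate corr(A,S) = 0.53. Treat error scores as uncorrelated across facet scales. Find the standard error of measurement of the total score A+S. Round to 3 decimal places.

Var(total) = 578.5 + 202.725 = 781.225.
True-score variance = 448.34 + 202.725 = 651.065, so reliability = 0.8334.
Error variance = 781.225 − 651.065 = 130.16; SEM = √130.16 = 11.409.

11.409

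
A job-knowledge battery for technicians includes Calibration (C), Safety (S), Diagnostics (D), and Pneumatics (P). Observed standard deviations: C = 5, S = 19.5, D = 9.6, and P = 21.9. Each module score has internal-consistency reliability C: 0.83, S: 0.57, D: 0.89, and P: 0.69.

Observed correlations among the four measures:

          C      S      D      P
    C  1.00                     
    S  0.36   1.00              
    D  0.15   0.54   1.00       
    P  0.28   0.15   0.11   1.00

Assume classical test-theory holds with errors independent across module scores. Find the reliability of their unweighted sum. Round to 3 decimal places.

0.782

Var(C+S+D+P) = 5² + 19.5² + 9.6² + 21.9² + 2·[5·19.5·0.36 + 5·9.6·0.15 + 5·21.9·0.28 + 19.5·9.6·0.54 + 19.5·21.9·0.15 + 9.6·21.9·0.11] = 977.02 + 522.464 = 1499.48.
Under uncorrelated errors the observed covariances equal the true-score covariances, so only the own-variance terms attenuate.
True-score variance = [5²·0.83 + 19.5²·0.57 + 9.6²·0.89 + 21.9²·0.69] + 522.464 = 650.446 + 522.464 = 1172.91.
Reliability = 1172.91 / 1499.48 = 0.782.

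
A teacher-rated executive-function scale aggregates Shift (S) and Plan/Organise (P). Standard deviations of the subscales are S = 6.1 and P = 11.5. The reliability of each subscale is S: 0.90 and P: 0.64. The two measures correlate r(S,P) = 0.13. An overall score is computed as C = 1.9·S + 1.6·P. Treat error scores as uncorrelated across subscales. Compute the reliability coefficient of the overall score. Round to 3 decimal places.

Var(C) = 1.9²·6.1² + 1.6²·11.5² + 2·[3.04·6.1·11.5·0.13] = 472.888 + 55.4466 = 528.335.
Under uncorrelated errors the observed covariances equal the true-score covariances, so only the own-variance terms attenuate.
True-score variance = [1.9²·6.1²·0.90 + 1.6²·11.5²·0.64] + 55.4466 = 337.574 + 55.4466 = 393.02.
Reliability = 393.02 / 528.335 = 0.744.

0.744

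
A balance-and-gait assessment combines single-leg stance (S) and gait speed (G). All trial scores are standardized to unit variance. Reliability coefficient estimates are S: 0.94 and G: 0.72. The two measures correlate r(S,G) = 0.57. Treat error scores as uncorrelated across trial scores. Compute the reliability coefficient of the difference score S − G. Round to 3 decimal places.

0.605

Var(S−G) = 1 + 1 − 2·0.57 = 2 − 1.14 = 0.86.
Because errors are independent across components, Cov(Tᵢ,Tⱼ) = Cov(Xᵢ,Xⱼ); the off-diagonal part of the true-score variance is the same as above.
True-score variance = [0.94 + 0.72] − 1.14 = 1.66 − 1.14 = 0.52.
Reliability = 0.52 / 0.86 = 0.605.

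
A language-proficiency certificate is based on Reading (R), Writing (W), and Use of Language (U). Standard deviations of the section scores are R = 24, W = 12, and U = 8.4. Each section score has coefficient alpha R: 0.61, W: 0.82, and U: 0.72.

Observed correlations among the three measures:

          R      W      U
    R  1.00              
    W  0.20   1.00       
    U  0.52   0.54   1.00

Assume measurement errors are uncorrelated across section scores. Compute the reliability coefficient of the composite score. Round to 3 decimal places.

0.779

Var(R+W+U) = 24² + 12² + 8.4² + 2·[24·12·0.20 + 24·8.4·0.52 + 12·8.4·0.54] = 790.56 + 433.728 = 1224.29.
Because errors are independent across components, Cov(Tᵢ,Tⱼ) = Cov(Xᵢ,Xⱼ); the off-diagonal part of the true-score variance is the same as above.
True-score variance = [24²·0.61 + 12²·0.82 + 8.4²·0.72] + 433.728 = 520.243 + 433.728 = 953.971.
Reliability = 953.971 / 1224.29 = 0.779.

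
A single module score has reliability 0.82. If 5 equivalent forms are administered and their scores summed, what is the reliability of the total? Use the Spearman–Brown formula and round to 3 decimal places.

0.958

ρ_k = kρ / (1 + (k−1)ρ) = 5·0.82 / (1 + 4·0.82) = 4.100 / 4.280 = 0.958.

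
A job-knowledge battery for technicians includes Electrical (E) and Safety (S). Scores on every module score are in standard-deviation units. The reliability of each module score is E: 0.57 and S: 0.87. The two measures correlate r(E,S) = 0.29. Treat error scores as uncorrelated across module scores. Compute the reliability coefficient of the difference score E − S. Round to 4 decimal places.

0.6056

Var(E−S) = 1 + 1 − 2·0.29 = 2 − 0.58 = 1.42.
Because errors are independent across components, Cov(Tᵢ,Tⱼ) = Cov(Xᵢ,Xⱼ); the off-diagonal part of the true-score variance is the same as above.
True-score variance = [0.57 + 0.87] − 0.58 = 1.44 − 0.58 = 0.86.
Reliability = 0.86 / 1.42 = 0.6056.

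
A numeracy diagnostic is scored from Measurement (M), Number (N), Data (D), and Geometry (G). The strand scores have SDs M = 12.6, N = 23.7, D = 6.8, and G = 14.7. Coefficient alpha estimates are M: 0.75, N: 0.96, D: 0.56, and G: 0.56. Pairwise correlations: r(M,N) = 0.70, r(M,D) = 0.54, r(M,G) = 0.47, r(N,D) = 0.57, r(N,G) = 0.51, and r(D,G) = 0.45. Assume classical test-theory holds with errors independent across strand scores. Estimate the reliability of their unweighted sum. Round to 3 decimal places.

Var(M+N+D+G) = 12.6² + 23.7² + 6.8² + 14.7² + 2·[12.6·23.7·0.70 + 12.6·6.8·0.54 + 12.6·14.7·0.47 + 23.7·6.8·0.57 + 23.7·14.7·0.51 + 6.8·14.7·0.45] = 982.78 + 1313.75 = 2296.53.
Because errors are independent across components, Cov(Tᵢ,Tⱼ) = Cov(Xᵢ,Xⱼ); the off-diagonal part of the true-score variance is the same as above.
True-score variance = [12.6²·0.75 + 23.7²·0.96 + 6.8²·0.56 + 14.7²·0.56] + 1313.75 = 805.197 + 1313.75 = 2118.95.
Reliability = 2118.95 / 2296.53 = 0.923.

0.923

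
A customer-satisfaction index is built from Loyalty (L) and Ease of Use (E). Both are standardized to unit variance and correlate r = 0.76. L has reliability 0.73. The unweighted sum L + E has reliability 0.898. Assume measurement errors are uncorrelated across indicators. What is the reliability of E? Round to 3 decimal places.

Var(L+E) = 2 + 2·0.76 = 3.520.
True-score variance = ρ_L + ρ_E + 2·0.76, so 0.898 = (0.73 + ρ_E + 1.52) / 3.520.
ρ_E = 0.898·3.520 − 0.73 − 1.52 = 0.911.

0.911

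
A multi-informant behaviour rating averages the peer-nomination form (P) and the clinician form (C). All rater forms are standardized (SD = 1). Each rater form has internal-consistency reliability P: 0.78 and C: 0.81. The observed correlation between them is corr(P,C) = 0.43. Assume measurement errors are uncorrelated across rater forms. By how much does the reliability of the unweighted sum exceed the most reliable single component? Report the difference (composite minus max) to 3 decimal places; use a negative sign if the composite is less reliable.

0.047

Var(sum) = 2 + 0.86 = 2.86; true-score variance = 1.59 + 0.86 = 2.45; composite reliability = 0.8566.
Max component reliability = 0.8100.
Difference = 0.8566 − 0.8100 = 0.047.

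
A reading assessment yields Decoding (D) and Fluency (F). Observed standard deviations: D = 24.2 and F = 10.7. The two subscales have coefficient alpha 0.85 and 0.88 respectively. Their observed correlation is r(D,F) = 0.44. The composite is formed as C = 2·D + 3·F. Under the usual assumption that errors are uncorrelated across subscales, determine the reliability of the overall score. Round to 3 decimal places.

0.900

Var(C) = 2²·24.2² + 3²·10.7² + 2·[6·24.2·10.7·0.44] = 3372.97 + 1367.2 = 4740.17.
Under uncorrelated errors the observed covariances equal the true-score covariances, so only the own-variance terms attenuate.
True-score variance = [2²·24.2²·0.85 + 3²·10.7²·0.88] + 1367.2 = 2897.94 + 1367.2 = 4265.14.
Reliability = 4265.14 / 4740.17 = 0.900.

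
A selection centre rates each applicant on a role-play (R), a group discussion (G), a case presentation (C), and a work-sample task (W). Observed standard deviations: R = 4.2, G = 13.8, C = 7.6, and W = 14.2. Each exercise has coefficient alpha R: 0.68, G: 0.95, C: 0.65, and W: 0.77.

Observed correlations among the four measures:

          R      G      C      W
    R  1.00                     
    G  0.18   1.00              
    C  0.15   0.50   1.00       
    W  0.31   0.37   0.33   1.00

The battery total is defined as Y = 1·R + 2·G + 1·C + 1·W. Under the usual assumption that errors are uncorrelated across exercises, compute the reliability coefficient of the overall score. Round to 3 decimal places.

Var(Y) = 4.2² + 2²·13.8² + 7.6² + 14.2² + 2·[2·4.2·13.8·0.18 + 4.2·7.6·0.15 + 4.2·14.2·0.31 + 2·13.8·7.6·0.50 + 2·13.8·14.2·0.37 + 7.6·14.2·0.33] = 1038.8 + 659.292 = 1698.09.
Because errors are independent across components, Cov(Tᵢ,Tⱼ) = Cov(Xᵢ,Xⱼ); the off-diagonal part of the true-score variance is the same as above.
True-score variance = [4.2²·0.68 + 2²·13.8²·0.95 + 7.6²·0.65 + 14.2²·0.77] + 659.292 = 928.474 + 659.292 = 1587.77.
Reliability = 1587.77 / 1698.09 = 0.935.

0.935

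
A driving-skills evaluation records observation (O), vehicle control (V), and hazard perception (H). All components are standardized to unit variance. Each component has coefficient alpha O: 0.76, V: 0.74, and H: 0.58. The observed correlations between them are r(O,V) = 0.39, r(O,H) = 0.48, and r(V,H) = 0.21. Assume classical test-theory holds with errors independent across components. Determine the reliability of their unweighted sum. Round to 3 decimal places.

0.822

Var(O+V+H) = 3 + 2·[0.39 + 0.48 + 0.21] = 3 + 2.16 = 5.16.
With uncorrelated errors the cross-covariances are all true-score covariance, so they carry over unchanged; only the diagonal terms shrink to ρᵢσᵢ².
True-score variance = [0.76 + 0.74 + 0.58] + 2.16 = 2.08 + 2.16 = 4.24.
Reliability = 4.24 / 5.16 = 0.822.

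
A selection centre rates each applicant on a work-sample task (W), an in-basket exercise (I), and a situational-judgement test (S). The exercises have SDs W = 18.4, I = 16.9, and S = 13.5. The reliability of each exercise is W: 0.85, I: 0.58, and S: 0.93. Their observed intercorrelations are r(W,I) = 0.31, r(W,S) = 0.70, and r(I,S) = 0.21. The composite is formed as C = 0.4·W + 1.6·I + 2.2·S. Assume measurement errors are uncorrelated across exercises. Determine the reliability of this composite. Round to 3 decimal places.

Var(C) = 0.4²·18.4² + 1.6²·16.9² + 2.2²·13.5² + 2·[0.64·18.4·16.9·0.31 + 0.88·18.4·13.5·0.70 + 3.52·16.9·13.5·0.21] = 1667.42 + 766.715 = 2434.14.
Under uncorrelated errors the observed covariances equal the true-score covariances, so only the own-variance terms attenuate.
True-score variance = [0.4²·18.4²·0.85 + 1.6²·16.9²·0.58 + 2.2²·13.5²·0.93] + 766.715 = 1290.46 + 766.715 = 2057.18.
Reliability = 2057.18 / 2434.14 = 0.845.

0.845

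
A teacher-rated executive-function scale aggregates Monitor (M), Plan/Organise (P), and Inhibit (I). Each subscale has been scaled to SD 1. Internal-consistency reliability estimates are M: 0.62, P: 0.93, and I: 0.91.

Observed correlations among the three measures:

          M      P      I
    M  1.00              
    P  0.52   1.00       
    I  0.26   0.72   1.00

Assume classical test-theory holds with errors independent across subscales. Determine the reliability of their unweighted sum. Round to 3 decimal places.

Var(M+P+I) = 3 + 2·[0.52 + 0.26 + 0.72] = 3 + 3 = 6.
Under uncorrelated errors the observed covariances equal the true-score covariances, so only the own-variance terms attenuate.
True-score variance = [0.62 + 0.93 + 0.91] + 3 = 2.46 + 3 = 5.46.
Reliability = 5.46 / 6 = 0.910.

0.910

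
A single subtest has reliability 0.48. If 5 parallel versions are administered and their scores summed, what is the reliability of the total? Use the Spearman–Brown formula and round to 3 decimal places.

0.822

ρ_k = kρ / (1 + (k−1)ρ) = 5·0.48 / (1 + 4·0.48) = 2.400 / 2.920 = 0.822.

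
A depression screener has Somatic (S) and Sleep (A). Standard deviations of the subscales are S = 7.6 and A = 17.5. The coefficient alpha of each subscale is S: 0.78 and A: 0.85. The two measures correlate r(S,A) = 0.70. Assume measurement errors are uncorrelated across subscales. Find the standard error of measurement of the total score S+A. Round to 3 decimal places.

7.658

Var(total) = 364.01 + 186.2 = 550.21.
True-score variance = 305.365 + 186.2 = 491.565, so reliability = 0.8934.
Error variance = 550.21 − 491.565 = 58.6447; SEM = √58.6447 = 7.658.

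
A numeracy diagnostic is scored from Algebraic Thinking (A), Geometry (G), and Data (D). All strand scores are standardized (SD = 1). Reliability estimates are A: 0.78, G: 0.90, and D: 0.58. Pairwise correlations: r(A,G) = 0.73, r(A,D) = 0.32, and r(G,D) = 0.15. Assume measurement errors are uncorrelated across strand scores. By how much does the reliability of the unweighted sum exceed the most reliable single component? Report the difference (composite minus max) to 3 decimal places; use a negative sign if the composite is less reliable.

-0.037

Var(sum) = 3 + 2.4 = 5.4; true-score variance = 2.26 + 2.4 = 4.66; composite reliability = 0.8630.
Max component reliability = 0.9000.
Difference = 0.8630 − 0.9000 = -0.037.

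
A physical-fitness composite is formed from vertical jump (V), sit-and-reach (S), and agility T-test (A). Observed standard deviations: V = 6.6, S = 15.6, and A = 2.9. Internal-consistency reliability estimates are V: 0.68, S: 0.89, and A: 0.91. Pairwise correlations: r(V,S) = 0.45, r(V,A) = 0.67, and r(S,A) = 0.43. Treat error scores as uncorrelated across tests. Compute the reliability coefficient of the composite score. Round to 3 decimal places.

Var(V+S+A) = 6.6² + 15.6² + 2.9² + 2·[6.6·15.6·0.45 + 6.6·2.9·0.67 + 15.6·2.9·0.43] = 295.33 + 157.218 = 452.548.
Because errors are independent across components, Cov(Tᵢ,Tⱼ) = Cov(Xᵢ,Xⱼ); the off-diagonal part of the true-score variance is the same as above.
True-score variance = [6.6²·0.68 + 15.6²·0.89 + 2.9²·0.91] + 157.218 = 253.864 + 157.218 = 411.082.
Reliability = 411.082 / 452.548 = 0.908.

0.908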